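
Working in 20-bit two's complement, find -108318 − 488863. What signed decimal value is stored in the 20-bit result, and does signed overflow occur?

-108318 → 11100101100011100010
488863 → 01110111010110011111
Subtract via negate-and-add: invert 01110111010110011111 + 1 = 10001000101001100001 (i.e. -488863).
  11100101100011100010
+ 10001000101001100001
= 01101110001101000011  (discard carry-out 1)
Result 01101110001101000011: MSB = 0 → value 451395.
Both addends (after negating the subtrahend) are negative but the stored result is non-negative: signed overflow. The true value -108318 − 488863 = -597181 lies outside [-524288, 524287].

451395; overflow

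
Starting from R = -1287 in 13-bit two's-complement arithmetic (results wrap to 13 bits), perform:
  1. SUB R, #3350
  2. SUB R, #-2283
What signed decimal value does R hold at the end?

-2354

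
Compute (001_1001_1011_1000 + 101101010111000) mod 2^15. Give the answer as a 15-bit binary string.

  001100110111000
+ 101101010111000
= 111010001110000

111010001110000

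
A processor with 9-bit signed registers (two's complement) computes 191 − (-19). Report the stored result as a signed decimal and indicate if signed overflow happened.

191 → 010111111
-19 → 111101101
Subtract via negate-and-add: invert 111101101 + 1 = 000010011 (i.e. 19).
  010111111
+ 000010011
= 011010010
Result 011010010: MSB = 0 → value 210.
Both addends (after negating the subtrahend) are non-negative and so is the stored result: no signed overflow.

210; no overflow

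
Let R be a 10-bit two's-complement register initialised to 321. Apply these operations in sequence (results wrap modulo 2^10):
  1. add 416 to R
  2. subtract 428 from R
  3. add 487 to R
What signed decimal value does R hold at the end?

Start: R = 321 = 0101000001.
R = 321 + 416 = 737; wraps to -287 = 1011100001
R = -287 − 428 = -715; wraps to 309 = 0100110101
R = 309 + 487 = 796; wraps to -228 = 1100011100

-228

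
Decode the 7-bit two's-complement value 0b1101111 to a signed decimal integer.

-17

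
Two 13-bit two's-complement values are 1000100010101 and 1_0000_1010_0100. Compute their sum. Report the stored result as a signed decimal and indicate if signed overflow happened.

441; overflow

1000100010101 = -3819 (signed)
1_0000_1010_0100 → 1000010100100 = -3932 (signed)
  1000100010101
+ 1000010100100
= 0000110111001  (discard carry-out 1)
Result 0000110111001: MSB = 0 → value 441.
Both addends are negative but the stored result is non-negative: signed overflow. The true value -3819 + (-3932) = -7751 lies outside [-4096, 4095].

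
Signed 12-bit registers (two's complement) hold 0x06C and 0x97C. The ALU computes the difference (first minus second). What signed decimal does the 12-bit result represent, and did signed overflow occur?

1776; no overflow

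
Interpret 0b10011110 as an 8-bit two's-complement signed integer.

MSB is 1, so the value is negative.
Invert: 01100001. Add 1: 01100010 = 98. So the value is −98.

-98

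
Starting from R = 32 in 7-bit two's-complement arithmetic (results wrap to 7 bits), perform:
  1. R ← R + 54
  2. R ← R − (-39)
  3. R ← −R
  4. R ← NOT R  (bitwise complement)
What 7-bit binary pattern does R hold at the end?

Start: R = 32 = 0100000.
R = 32 + 54 = 86; wraps to -42 = 1010110
R = -42 − (-39) = -3 = 1111101
R = −(-3) = 3 = 0000011
R = NOT 0000011 = 1111100 = -4

1111100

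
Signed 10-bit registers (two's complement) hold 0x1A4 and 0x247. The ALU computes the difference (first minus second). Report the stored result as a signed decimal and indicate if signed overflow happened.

-163; overflow

0x1A4 = 0110100100 = 420 (signed)
0x247 = 1001000111 = -441 (signed)
Subtract via negate-and-add: invert 1001000111 + 1 = 0110111001 (i.e. 441).
  0110100100
+ 0110111001
= 1101011101
Result 1101011101: MSB = 1 → 861 − 1024 = -163.
Both addends (after negating the subtrahend) are non-negative but the stored result is negative: signed overflow. The true value 420 − (-441) = 861 lies outside [-512, 511].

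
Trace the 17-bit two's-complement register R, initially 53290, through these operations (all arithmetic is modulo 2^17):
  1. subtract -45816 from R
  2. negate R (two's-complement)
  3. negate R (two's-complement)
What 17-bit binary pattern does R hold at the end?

Start: R = 53290 = 01101000000101010.
R = 53290 − (-45816) = 99106; wraps to -31966 = 11000001100100010
R = −(-31966) = 31966 = 00111110011011110
R = −(31966) = -31966 = 11000001100100010

11000001100100010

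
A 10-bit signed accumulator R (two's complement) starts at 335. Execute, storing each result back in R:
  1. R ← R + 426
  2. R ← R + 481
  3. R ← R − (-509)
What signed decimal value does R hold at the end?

-297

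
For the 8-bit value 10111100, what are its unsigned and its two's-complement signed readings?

unsigned = 188, signed = -68

Unsigned: 10111100 = 188.
Signed: MSB=1 → 188 − 256 = -68.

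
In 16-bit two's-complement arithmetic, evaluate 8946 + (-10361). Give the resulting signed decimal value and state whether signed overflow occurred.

-1415; no overflow

8946 → 0010001011110010
-10361 → 1101011110000111
  0010001011110010
+ 1101011110000111
= 1111101001111001
Result 1111101001111001: MSB = 1 → 64121 − 65536 = -1415.
Addends have opposite signs, so signed overflow cannot occur.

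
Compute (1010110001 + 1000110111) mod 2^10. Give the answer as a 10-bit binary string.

0011101000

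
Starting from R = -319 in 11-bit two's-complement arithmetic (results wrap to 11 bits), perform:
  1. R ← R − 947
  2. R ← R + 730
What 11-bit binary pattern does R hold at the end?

Start: R = -319 = 11011000001.
R = -319 − 947 = -1266; wraps to 782 = 01100001110
R = 782 + 730 = 1512; wraps to -536 = 10111101000

10111101000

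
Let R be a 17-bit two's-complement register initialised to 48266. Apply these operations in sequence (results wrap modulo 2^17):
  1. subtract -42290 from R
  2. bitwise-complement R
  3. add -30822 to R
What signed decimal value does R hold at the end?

Start: R = 48266 = 01011110010001010.
R = 48266 − (-42290) = 90556; wraps to -40516 = 10110000110111100
R = NOT 10110000110111100 = 01001111001000011 = 40515
R = 40515 + (-30822) = 9693 = 00010010111011101

9693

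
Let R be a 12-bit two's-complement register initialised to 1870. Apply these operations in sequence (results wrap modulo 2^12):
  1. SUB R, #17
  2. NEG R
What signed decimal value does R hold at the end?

-1853

Start: R = 1870 = 011101001110.
R = 1870 − 17 = 1853 = 011100111101
R = −(1853) = -1853 = 100011000011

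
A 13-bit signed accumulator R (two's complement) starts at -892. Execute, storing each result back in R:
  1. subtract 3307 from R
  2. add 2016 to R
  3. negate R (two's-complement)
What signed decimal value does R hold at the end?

2183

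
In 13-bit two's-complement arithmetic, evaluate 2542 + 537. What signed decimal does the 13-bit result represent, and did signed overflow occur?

2542 → 0100111101110
537 → 0001000011001
  0100111101110
+ 0001000011001
= 0110000000111
Result 0110000000111: MSB = 0 → value 3079.
Both addends are non-negative and so is the stored result: no signed overflow.

3079; no overflow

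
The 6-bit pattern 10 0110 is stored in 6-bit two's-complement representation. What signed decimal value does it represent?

MSB is 1, so the value is negative.
Unsigned reading: 38. Subtract 2^6 = 64: 38 − 64 = -26.

-26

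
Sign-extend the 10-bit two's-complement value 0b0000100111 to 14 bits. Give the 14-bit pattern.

00000000100111

MSB of 0000100111 is 0; replicate it into the new high bits.
0000|0000100111 → 00000000100111 (still 39).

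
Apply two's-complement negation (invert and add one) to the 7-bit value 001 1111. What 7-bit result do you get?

1100001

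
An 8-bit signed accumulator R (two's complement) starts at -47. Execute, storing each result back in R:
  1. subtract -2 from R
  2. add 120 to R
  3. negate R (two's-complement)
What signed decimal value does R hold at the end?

Start: R = -47 = 11010001.
R = -47 − (-2) = -45 = 11010011
R = -45 + 120 = 75 = 01001011
R = −(75) = -75 = 10110101

-75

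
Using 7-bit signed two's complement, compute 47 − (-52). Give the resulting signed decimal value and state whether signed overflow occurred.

-29; overflow

47 → 0101111
-52 → 1001100
Subtract via negate-and-add: invert 1001100 + 1 = 0110100 (i.e. 52).
  0101111
+ 0110100
= 1100011
Result 1100011: MSB = 1 → 99 − 128 = -29.
Both addends (after negating the subtrahend) are non-negative but the stored result is negative: signed overflow. The true value 47 − (-52) = 99 lies outside [-64, 63].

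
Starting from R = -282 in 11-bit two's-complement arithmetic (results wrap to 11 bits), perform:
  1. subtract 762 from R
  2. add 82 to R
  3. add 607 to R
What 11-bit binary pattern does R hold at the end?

11010011101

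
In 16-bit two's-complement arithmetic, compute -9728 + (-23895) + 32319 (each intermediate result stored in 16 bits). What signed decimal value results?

-1304

-9728 + (-23895) = -33623 → wraps to 31913 (0111110010101001)
31913 + 32319 = 64232 → wraps to -1304 (1111101011101000)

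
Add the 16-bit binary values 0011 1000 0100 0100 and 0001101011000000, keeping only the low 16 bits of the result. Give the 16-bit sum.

0101001100000100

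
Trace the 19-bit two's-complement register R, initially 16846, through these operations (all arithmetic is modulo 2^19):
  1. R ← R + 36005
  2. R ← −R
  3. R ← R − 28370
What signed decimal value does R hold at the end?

Start: R = 16846 = 0000100000111001110.
R = 16846 + 36005 = 52851 = 0001100111001110011
R = −(52851) = -52851 = 1110011000110001101
R = -52851 − 28370 = -81221 = 1101100001010111011

-81221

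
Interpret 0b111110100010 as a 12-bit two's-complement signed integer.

-94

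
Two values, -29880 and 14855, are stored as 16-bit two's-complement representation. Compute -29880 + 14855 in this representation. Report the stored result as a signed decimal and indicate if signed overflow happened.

-15025; no overflow

-29880 → 1000101101001000
14855 → 0011101000000111
  1000101101001000
+ 0011101000000111
= 1100010101001111
Result 1100010101001111: MSB = 1 → 50511 − 65536 = -15025.
Addends have opposite signs, so signed overflow cannot occur.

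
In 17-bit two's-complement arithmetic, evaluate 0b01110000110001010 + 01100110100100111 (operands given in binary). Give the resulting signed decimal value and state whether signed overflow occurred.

-20815; overflow

0b01110000110001010 → 01110000110001010 = 57738 (signed)
01100110100100111 = 52519 (signed)
  01110000110001010
+ 01100110100100111
= 11010111010110001
Result 11010111010110001: MSB = 1 → 110257 − 131072 = -20815.
Both addends are non-negative but the stored result is negative: signed overflow. The true value 57738 + 52519 = 110257 lies outside [-65536, 65535].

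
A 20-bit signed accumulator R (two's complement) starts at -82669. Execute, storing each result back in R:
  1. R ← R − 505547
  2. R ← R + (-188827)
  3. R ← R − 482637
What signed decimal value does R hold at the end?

-211104

Start: R = -82669 = 11101011110100010011.
R = -82669 − 505547 = -588216; wraps to 460360 = 01110000011001001000
R = 460360 + (-188827) = 271533 = 01000010010010101101
R = 271533 − 482637 = -211104 = 11001100011101100000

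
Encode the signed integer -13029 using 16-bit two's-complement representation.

|-13029| = 13029 = 0011001011100101 in 16 bits.
Invert the bits: 1100110100011010. Add 1: 1100110100011011.

1100110100011011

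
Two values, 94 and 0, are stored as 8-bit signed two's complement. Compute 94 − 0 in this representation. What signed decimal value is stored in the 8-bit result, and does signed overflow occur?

94; no overflow

94 → 01011110
0 → 00000000
Subtract via negate-and-add: invert 00000000 + 1 = 00000000 (i.e. 0).
  01011110
+ 00000000
= 01011110
Result 01011110: MSB = 0 → value 94.
Both addends (after negating the subtrahend) are non-negative and so is the stored result: no signed overflow.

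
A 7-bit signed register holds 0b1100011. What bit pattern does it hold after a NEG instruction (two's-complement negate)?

0011101

Invert: 0011100. Add 1: 0011101.
Check: 1100011 = -29, 0011101 = 29.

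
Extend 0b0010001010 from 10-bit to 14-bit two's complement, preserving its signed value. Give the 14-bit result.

00000010001010

MSB of 0010001010 is 0; replicate it into the new high bits.
0000|0010001010 → 00000010001010 (still 138).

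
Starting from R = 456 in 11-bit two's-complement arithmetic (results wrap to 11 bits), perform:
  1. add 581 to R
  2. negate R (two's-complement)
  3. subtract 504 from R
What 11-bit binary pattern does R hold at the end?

00111111011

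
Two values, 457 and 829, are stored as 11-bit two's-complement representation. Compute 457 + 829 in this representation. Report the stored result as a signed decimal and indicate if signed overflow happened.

457 → 00111001001
829 → 01100111101
  00111001001
+ 01100111101
= 10100000110
Result 10100000110: MSB = 1 → 1286 − 2048 = -762.
Both addends are non-negative but the stored result is negative: signed overflow. The true value 457 + 829 = 1286 lies outside [-1024, 1023].

-762; overflow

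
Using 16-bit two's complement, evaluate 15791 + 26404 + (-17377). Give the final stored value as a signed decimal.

15791 + 26404 = 42195 → wraps to -23341 (1010010011010011)
-23341 + (-17377) = -40718 → wraps to 24818 (0110000011110010)

24818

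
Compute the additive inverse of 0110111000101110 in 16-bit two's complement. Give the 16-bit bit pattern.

Invert: 1001000111010001. Add 1: 1001000111010010.

1001000111010010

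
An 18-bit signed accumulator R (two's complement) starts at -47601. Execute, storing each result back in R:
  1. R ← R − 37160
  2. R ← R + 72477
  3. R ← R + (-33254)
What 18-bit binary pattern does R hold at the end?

110100111000011110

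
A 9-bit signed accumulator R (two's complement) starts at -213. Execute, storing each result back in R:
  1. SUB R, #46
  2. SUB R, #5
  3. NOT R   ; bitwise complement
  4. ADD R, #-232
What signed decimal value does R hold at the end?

Start: R = -213 = 100101011.
R = -213 − 46 = -259; wraps to 253 = 011111101
R = 253 − 5 = 248 = 011111000
R = NOT 011111000 = 100000111 = -249
R = -249 + (-232) = -481; wraps to 31 = 000011111

31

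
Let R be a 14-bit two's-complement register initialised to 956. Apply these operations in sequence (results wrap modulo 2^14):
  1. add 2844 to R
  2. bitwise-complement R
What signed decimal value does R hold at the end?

-3801

Start: R = 956 = 00001110111100.
R = 956 + 2844 = 3800 = 00111011011000
R = NOT 00111011011000 = 11000100100111 = -3801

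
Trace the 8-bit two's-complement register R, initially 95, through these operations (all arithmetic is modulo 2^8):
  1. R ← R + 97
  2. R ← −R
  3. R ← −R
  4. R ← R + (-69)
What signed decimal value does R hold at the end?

123

Start: R = 95 = 01011111.
R = 95 + 97 = 192; wraps to -64 = 11000000
R = −(-64) = 64 = 01000000
R = −(64) = -64 = 11000000
R = -64 + (-69) = -133; wraps to 123 = 01111011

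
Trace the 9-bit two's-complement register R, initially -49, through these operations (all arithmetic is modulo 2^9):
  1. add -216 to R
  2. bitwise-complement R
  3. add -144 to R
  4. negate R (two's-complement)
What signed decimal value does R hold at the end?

Start: R = -49 = 111001111.
R = -49 + (-216) = -265; wraps to 247 = 011110111
R = NOT 011110111 = 100001000 = -248
R = -248 + (-144) = -392; wraps to 120 = 001111000
R = −(120) = -120 = 110001000

-120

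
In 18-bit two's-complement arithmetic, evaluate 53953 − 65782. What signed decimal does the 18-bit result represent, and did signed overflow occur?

53953 → 001101001011000001
65782 → 010000000011110110
Subtract via negate-and-add: invert 010000000011110110 + 1 = 101111111100001010 (i.e. -65782).
  001101001011000001
+ 101111111100001010
= 111101000111001011
Result 111101000111001011: MSB = 1 → 250315 − 262144 = -11829.
Addends (after negating the subtrahend) have opposite signs, so signed overflow cannot occur.

-11829; no overflow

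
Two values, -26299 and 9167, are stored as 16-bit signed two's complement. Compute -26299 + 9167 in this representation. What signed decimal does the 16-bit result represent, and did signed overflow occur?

-17132; no overflow

-26299 → 1001100101000101
9167 → 0010001111001111
  1001100101000101
+ 0010001111001111
= 1011110100010100
Result 1011110100010100: MSB = 1 → 48404 − 65536 = -17132.
Addends have opposite signs, so signed overflow cannot occur.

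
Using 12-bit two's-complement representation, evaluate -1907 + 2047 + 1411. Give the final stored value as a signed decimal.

-1907 + 2047 = 140 (000010001100)
140 + 1411 = 1551 (011000001111)

1551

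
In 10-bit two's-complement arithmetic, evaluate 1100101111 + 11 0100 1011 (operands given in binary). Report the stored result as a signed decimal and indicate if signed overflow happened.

1100101111 = -209 (signed)
11 0100 1011 → 1101001011 = -181 (signed)
  1100101111
+ 1101001011
= 1001111010  (discard carry-out 1)
Result 1001111010: MSB = 1 → 634 − 1024 = -390.
Both addends are negative and so is the stored result: no signed overflow.

-390; no overflow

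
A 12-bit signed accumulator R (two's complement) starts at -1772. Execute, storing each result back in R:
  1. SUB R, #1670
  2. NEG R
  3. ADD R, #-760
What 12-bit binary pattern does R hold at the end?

101001111010

Start: R = -1772 = 100100010100.
R = -1772 − 1670 = -3442; wraps to 654 = 001010001110
R = −(654) = -654 = 110101110010
R = -654 + (-760) = -1414 = 101001111010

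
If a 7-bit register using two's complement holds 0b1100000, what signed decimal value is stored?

MSB is 1, so the value is negative.
Invert: 0011111. Add 1: 0100000 = 32. So the value is −32.

-32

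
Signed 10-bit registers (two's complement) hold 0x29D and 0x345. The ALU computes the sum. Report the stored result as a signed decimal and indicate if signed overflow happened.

482; overflow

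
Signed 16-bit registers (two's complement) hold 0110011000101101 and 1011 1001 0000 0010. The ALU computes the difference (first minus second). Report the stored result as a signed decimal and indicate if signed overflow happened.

0110011000101101 = 26157 (signed)
1011 1001 0000 0010 → 1011100100000010 = -18174 (signed)
Subtract via negate-and-add: invert 1011100100000010 + 1 = 0100011011111110 (i.e. 18174).
  0110011000101101
+ 0100011011111110
= 1010110100101011
Result 1010110100101011: MSB = 1 → 44331 − 65536 = -21205.
Both addends (after negating the subtrahend) are non-negative but the stored result is negative: signed overflow. The true value 26157 − (-18174) = 44331 lies outside [-32768, 32767].

-21205; overflow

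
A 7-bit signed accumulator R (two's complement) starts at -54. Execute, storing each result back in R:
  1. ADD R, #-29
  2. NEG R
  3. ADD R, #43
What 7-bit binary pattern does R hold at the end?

1111110

Start: R = -54 = 1001010.
R = -54 + (-29) = -83; wraps to 45 = 0101101
R = −(45) = -45 = 1010011
R = -45 + 43 = -2 = 1111110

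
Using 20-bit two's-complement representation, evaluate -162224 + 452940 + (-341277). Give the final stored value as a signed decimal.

-50561

-162224 + 452940 = 290716 (01000110111110011100)
290716 + (-341277) = -50561 (11110011101001111111)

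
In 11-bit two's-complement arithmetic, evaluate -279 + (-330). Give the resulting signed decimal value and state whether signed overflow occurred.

-609; no overflow

-279 → 11011101001
-330 → 11010110110
  11011101001
+ 11010110110
= 10110011111  (discard carry-out 1)
Result 10110011111: MSB = 1 → 1439 − 2048 = -609.
Both addends are negative and so is the stored result: no signed overflow.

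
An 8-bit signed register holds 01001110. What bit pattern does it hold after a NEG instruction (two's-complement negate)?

10110010

Invert: 10110001. Add 1: 10110010.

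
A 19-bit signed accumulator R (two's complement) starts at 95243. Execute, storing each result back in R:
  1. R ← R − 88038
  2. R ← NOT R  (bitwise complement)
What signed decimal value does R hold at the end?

-7206

Start: R = 95243 = 0010111010000001011.
R = 95243 − 88038 = 7205 = 0000001110000100101
R = NOT 0000001110000100101 = 1111110001111011010 = -7206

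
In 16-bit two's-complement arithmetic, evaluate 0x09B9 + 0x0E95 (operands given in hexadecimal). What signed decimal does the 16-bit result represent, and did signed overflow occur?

0x09B9 = 0000100110111001 = 2489 (signed)
0x0E95 = 0000111010010101 = 3733 (signed)
  0000100110111001
+ 0000111010010101
= 0001100001001110
Result 0001100001001110: MSB = 0 → value 6222.
Both addends are non-negative and so is the stored result: no signed overflow.

6222; no overflow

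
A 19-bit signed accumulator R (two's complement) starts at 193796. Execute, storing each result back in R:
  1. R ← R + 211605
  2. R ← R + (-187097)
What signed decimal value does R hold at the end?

Start: R = 193796 = 0101111010100000100.
R = 193796 + 211605 = 405401; wraps to -118887 = 1100010111110011001
R = -118887 + (-187097) = -305984; wraps to 218304 = 0110101010011000000

218304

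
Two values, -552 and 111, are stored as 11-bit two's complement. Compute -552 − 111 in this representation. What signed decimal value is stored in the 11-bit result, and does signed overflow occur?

-663; no overflow

-552 → 10111011000
111 → 00001101111
Subtract via negate-and-add: invert 00001101111 + 1 = 11110010001 (i.e. -111).
  10111011000
+ 11110010001
= 10101101001  (discard carry-out 1)
Result 10101101001: MSB = 1 → 1385 − 2048 = -663.
Both addends (after negating the subtrahend) are negative and so is the stored result: no signed overflow.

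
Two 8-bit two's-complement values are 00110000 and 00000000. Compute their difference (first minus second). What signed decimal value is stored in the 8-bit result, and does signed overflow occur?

48; no overflow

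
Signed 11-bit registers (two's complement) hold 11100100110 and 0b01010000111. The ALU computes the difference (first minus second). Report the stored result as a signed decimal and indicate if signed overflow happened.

11100100110 = -218 (signed)
0b01010000111 → 01010000111 = 647 (signed)
Subtract via negate-and-add: invert 01010000111 + 1 = 10101111001 (i.e. -647).
  11100100110
+ 10101111001
= 10010011111  (discard carry-out 1)
Result 10010011111: MSB = 1 → 1183 − 2048 = -865.
Both addends (after negating the subtrahend) are negative and so is the stored result: no signed overflow.

-865; no overflow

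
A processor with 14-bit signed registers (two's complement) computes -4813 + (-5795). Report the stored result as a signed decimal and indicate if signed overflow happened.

5776; overflow

-4813 → 10110100110011
-5795 → 10100101011101
  10110100110011
+ 10100101011101
= 01011010010000  (discard carry-out 1)
Result 01011010010000: MSB = 0 → value 5776.
Both addends are negative but the stored result is non-negative: signed overflow. The true value -4813 + (-5795) = -10608 lies outside [-8192, 8191].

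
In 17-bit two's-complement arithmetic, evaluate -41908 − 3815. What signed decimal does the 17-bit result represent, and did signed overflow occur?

-45723; no overflow

-41908 → 10101110001001100
3815 → 00000111011100111
Subtract via negate-and-add: invert 00000111011100111 + 1 = 11111000100011001 (i.e. -3815).
  10101110001001100
+ 11111000100011001
= 10100110101100101  (discard carry-out 1)
Result 10100110101100101: MSB = 1 → 85349 − 131072 = -45723.
Both addends (after negating the subtrahend) are negative and so is the stored result: no signed overflow.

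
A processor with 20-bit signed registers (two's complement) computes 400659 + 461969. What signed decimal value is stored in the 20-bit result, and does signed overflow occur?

-185948; overflow

400659 → 01100001110100010011
461969 → 01110000110010010001
  01100001110100010011
+ 01110000110010010001
= 11010010100110100100
Result 11010010100110100100: MSB = 1 → 862628 − 1048576 = -185948.
Both addends are non-negative but the stored result is negative: signed overflow. The true value 400659 + 461969 = 862628 lies outside [-524288, 524287].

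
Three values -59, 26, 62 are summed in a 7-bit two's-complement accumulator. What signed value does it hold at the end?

-59 + 26 = -33 (1011111)
-33 + 62 = 29 (0011101)

29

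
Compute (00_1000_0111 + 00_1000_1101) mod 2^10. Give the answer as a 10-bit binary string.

  0010000111
+ 0010001101
= 0100010100

0100010100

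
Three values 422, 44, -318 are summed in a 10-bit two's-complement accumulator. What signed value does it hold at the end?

422 + 44 = 466 (0111010010)
466 + (-318) = 148 (0010010100)

148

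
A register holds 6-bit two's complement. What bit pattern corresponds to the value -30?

|-30| = 30 = 011110 in 6 bits.
Invert the bits: 100001. Add 1: 100010.
Check: 100010 reads as 34 − 64 = -30.

100010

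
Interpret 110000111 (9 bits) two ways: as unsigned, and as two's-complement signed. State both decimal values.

Unsigned: 110000111 = 391.
Signed: MSB=1 → 391 − 512 = -121.

unsigned = 391, signed = -121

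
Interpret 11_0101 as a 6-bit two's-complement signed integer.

-11

MSB is 1, so the value is negative.
Invert: 001010. Add 1: 001011 = 11. So the value is −11.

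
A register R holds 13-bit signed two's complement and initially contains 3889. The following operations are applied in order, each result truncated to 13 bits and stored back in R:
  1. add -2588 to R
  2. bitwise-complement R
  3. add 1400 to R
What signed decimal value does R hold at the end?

98

Start: R = 3889 = 0111100110001.
R = 3889 + (-2588) = 1301 = 0010100010101
R = NOT 0010100010101 = 1101011101010 = -1302
R = -1302 + 1400 = 98 = 0000001100010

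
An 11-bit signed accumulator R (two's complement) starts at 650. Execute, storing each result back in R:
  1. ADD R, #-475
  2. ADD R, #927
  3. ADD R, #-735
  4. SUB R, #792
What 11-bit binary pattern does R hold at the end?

Start: R = 650 = 01010001010.
R = 650 + (-475) = 175 = 00010101111
R = 175 + 927 = 1102; wraps to -946 = 10001001110
R = -946 + (-735) = -1681; wraps to 367 = 00101101111
R = 367 − 792 = -425 = 11001010111

11001010111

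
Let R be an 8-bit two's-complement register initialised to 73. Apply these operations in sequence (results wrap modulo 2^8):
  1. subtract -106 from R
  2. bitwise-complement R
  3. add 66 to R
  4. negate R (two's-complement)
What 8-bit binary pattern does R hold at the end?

01110010

Start: R = 73 = 01001001.
R = 73 − (-106) = 179; wraps to -77 = 10110011
R = NOT 10110011 = 01001100 = 76
R = 76 + 66 = 142; wraps to -114 = 10001110
R = −(-114) = 114 = 01110010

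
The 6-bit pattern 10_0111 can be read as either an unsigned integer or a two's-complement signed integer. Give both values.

Unsigned: 100111 = 39.
Signed: MSB=1 → 39 − 64 = -25.

unsigned = 39, signed = -25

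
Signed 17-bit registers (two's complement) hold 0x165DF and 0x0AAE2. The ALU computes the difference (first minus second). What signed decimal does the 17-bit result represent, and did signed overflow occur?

0x165DF = 10110010111011111 = -39457 (signed)
0x0AAE2 = 01010101011100010 = 43746 (signed)
Subtract via negate-and-add: invert 01010101011100010 + 1 = 10101010100011110 (i.e. -43746).
  10110010111011111
+ 10101010100011110
= 01011101011111101  (discard carry-out 1)
Result 01011101011111101: MSB = 0 → value 47869.
Both addends (after negating the subtrahend) are negative but the stored result is non-negative: signed overflow. The true value -39457 − 43746 = -83203 lies outside [-65536, 65535].

47869; overflow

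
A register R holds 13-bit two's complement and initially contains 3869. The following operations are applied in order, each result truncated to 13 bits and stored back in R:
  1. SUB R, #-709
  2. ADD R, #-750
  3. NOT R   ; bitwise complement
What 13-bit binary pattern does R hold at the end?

Start: R = 3869 = 0111100011101.
R = 3869 − (-709) = 4578; wraps to -3614 = 1000111100010
R = -3614 + (-750) = -4364; wraps to 3828 = 0111011110100
R = NOT 0111011110100 = 1000100001011 = -3829

1000100001011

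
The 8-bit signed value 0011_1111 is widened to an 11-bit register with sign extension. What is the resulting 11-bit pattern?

00000111111

MSB of 00111111 is 0; replicate it into the new high bits.
000|00111111 → 00000111111 (still 63).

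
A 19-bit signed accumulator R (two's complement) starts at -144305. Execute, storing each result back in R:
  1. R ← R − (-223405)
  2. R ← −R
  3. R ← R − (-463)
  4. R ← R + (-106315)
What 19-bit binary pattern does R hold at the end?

1010010110110001000

Start: R = -144305 = 1011100110001001111.
R = -144305 − (-223405) = 79100 = 0010011010011111100
R = −(79100) = -79100 = 1101100101100000100
R = -79100 − (-463) = -78637 = 1101100110011010011
R = -78637 + (-106315) = -184952 = 1010010110110001000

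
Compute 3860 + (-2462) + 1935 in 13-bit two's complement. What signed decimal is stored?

3333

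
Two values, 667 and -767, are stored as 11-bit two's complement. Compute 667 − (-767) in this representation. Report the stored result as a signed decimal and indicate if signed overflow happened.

667 → 01010011011
-767 → 10100000001
Subtract via negate-and-add: invert 10100000001 + 1 = 01011111111 (i.e. 767).
  01010011011
+ 01011111111
= 10110011010
Result 10110011010: MSB = 1 → 1434 − 2048 = -614.
Both addends (after negating the subtrahend) are non-negative but the stored result is negative: signed overflow. The true value 667 − (-767) = 1434 lies outside [-1024, 1023].

-614; overflow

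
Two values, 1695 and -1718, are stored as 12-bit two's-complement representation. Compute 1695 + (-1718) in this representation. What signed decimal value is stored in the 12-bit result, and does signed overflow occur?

-23; no overflow

1695 → 011010011111
-1718 → 100101001010
  011010011111
+ 100101001010
= 111111101001
Result 111111101001: MSB = 1 → 4073 − 4096 = -23.
Addends have opposite signs, so signed overflow cannot occur.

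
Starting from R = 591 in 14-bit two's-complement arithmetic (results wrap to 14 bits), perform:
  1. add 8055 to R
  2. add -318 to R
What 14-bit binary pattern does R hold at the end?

10000010001000

Start: R = 591 = 00001001001111.
R = 591 + 8055 = 8646; wraps to -7738 = 10000111000110
R = -7738 + (-318) = -8056 = 10000010001000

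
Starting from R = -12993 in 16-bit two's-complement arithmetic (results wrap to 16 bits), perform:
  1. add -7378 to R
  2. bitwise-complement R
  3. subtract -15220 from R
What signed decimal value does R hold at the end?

Start: R = -12993 = 1100110100111111.
R = -12993 + (-7378) = -20371 = 1011000001101101
R = NOT 1011000001101101 = 0100111110010010 = 20370
R = 20370 − (-15220) = 35590; wraps to -29946 = 1000101100000110

-29946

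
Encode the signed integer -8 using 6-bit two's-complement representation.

|-8| = 8 = 001000 in 6 bits.
Invert the bits: 110111. Add 1: 111000.

111000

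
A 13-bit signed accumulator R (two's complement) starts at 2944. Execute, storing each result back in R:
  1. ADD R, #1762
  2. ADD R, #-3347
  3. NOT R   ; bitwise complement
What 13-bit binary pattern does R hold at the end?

1101010110000

Start: R = 2944 = 0101110000000.
R = 2944 + 1762 = 4706; wraps to -3486 = 1001001100010
R = -3486 + (-3347) = -6833; wraps to 1359 = 0010101001111
R = NOT 0010101001111 = 1101010110000 = -1360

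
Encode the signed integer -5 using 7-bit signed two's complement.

1111011

|-5| = 5 = 0000101 in 7 bits.
Invert the bits: 1111010. Add 1: 1111011.
Check: 1111011 reads as 123 − 128 = -5.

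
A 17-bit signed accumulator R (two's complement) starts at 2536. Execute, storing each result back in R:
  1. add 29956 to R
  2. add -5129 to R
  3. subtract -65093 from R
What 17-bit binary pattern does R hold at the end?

10110100100101000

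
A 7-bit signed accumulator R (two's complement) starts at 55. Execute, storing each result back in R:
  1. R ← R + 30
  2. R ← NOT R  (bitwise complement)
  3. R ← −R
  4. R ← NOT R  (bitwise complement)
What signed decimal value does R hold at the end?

Start: R = 55 = 0110111.
R = 55 + 30 = 85; wraps to -43 = 1010101
R = NOT 1010101 = 0101010 = 42
R = −(42) = -42 = 1010110
R = NOT 1010110 = 0101001 = 41

41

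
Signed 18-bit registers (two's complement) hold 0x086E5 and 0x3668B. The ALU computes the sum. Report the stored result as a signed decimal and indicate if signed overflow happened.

-4752; no overflow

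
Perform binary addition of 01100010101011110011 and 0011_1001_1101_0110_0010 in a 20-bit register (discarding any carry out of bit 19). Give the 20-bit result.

  01100010101011110011
+ 00111001110101100010
= 10011100100001010101

10011100100001010101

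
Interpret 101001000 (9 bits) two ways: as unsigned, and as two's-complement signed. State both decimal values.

unsigned = 328, signed = -184

Unsigned: 101001000 = 328.
Signed: MSB=1 → 328 − 512 = -184.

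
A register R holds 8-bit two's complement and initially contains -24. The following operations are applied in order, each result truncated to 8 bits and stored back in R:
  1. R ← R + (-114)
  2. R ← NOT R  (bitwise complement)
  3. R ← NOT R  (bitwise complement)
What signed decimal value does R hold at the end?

118

Start: R = -24 = 11101000.
R = -24 + (-114) = -138; wraps to 118 = 01110110
R = NOT 01110110 = 10001001 = -119
R = NOT 10001001 = 01110110 = 118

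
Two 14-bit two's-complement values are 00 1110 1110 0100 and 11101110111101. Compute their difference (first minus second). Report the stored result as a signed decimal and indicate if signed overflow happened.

4903; no overflow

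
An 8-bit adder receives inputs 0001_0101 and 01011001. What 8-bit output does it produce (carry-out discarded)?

01101110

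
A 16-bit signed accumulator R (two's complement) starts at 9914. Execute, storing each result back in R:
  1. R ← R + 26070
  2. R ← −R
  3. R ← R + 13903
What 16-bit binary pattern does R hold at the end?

Start: R = 9914 = 0010011010111010.
R = 9914 + 26070 = 35984; wraps to -29552 = 1000110010010000
R = −(-29552) = 29552 = 0111001101110000
R = 29552 + 13903 = 43455; wraps to -22081 = 1010100110111111

1010100110111111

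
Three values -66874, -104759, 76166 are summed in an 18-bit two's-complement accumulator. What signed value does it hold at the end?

-95467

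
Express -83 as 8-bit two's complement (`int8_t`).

|-83| = 83 = 01010011 in 8 bits.
Invert the bits: 10101100. Add 1: 10101101.
Check: 10101101 reads as 173 − 256 = -83.

10101101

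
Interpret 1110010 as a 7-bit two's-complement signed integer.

-14

MSB is 1, so the value is negative.
Unsigned reading: 114. Subtract 2^7 = 128: 114 − 128 = -14.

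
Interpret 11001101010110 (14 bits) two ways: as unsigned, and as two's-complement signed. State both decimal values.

unsigned = 13142, signed = -3242

Unsigned: 11001101010110 = 13142.
Signed: MSB=1 → 13142 − 16384 = -3242.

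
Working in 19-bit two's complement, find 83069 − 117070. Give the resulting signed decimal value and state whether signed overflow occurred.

83069 → 0010100010001111101
117070 → 0011100100101001110
Subtract via negate-and-add: invert 0011100100101001110 + 1 = 1100011011010110010 (i.e. -117070).
  0010100010001111101
+ 1100011011010110010
= 1110111101100101111
Result 1110111101100101111: MSB = 1 → 490287 − 524288 = -34001.
Addends (after negating the subtrahend) have opposite signs, so signed overflow cannot occur.

-34001; no overflow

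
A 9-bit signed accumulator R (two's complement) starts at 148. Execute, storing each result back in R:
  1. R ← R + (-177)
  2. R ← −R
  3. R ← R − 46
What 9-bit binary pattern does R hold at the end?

Start: R = 148 = 010010100.
R = 148 + (-177) = -29 = 111100011
R = −(-29) = 29 = 000011101
R = 29 − 46 = -17 = 111101111

111101111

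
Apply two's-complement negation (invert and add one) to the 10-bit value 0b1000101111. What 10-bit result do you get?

Invert: 0111010000. Add 1: 0111010001.
Check: 1000101111 = -465, 0111010001 = 465.

0111010001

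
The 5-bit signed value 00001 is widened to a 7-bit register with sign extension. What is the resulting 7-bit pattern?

0000001

MSB of 00001 is 0; replicate it into the new high bits.
00|00001 → 0000001 (still 1).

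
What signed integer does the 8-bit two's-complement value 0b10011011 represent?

-101

MSB is 1, so the value is negative.
Invert: 01100100. Add 1: 01100101 = 101. So the value is −101.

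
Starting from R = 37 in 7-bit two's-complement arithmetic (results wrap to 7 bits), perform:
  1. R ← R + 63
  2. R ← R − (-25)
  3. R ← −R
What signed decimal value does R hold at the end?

3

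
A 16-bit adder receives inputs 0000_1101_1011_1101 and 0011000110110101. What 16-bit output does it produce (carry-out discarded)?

0011111101110010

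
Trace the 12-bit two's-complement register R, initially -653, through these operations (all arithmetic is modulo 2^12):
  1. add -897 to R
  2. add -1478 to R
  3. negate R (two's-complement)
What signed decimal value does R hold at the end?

Start: R = -653 = 110101110011.
R = -653 + (-897) = -1550 = 100111110010
R = -1550 + (-1478) = -3028; wraps to 1068 = 010000101100
R = −(1068) = -1068 = 101111010100

-1068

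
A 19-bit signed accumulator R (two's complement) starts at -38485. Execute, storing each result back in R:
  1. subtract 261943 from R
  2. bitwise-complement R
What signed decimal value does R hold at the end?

-223861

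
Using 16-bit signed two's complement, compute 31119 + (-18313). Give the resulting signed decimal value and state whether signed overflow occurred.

31119 → 0111100110001111
-18313 → 1011100001110111
  0111100110001111
+ 1011100001110111
= 0011001000000110  (discard carry-out 1)
Result 0011001000000110: MSB = 0 → value 12806.
Addends have opposite signs, so signed overflow cannot occur.

12806; no overflow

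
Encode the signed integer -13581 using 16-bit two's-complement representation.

|-13581| = 13581 = 0011010100001101 in 16 bits.
Invert the bits: 1100101011110010. Add 1: 1100101011110011.

1100101011110011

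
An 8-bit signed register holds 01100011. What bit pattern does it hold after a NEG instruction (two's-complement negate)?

10011101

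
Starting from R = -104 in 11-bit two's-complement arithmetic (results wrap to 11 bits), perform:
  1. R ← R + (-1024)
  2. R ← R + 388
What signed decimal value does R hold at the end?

-740

Start: R = -104 = 11110011000.
R = -104 + (-1024) = -1128; wraps to 920 = 01110011000
R = 920 + 388 = 1308; wraps to -740 = 10100011100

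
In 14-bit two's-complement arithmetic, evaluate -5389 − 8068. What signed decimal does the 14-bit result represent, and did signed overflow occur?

2927; overflow

-5389 → 10101011110011
8068 → 01111110000100
Subtract via negate-and-add: invert 01111110000100 + 1 = 10000001111100 (i.e. -8068).
  10101011110011
+ 10000001111100
= 00101101101111  (discard carry-out 1)
Result 00101101101111: MSB = 0 → value 2927.
Both addends (after negating the subtrahend) are negative but the stored result is non-negative: signed overflow. The true value -5389 − 8068 = -13457 lies outside [-8192, 8191].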